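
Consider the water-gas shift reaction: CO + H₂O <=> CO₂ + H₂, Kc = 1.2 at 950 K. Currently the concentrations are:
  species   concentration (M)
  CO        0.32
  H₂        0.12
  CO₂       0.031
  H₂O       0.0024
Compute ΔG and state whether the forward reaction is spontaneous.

ΔG = 11.0 kJ/mol; the forward reaction is non-spontaneous

Qc = [CO₂]·[H₂] / ([CO]·[H₂O]) = (0.031)·(0.12) / ((0.32)·(0.0024)) = 4.84
ΔG = RT ln(Qc/Kc) = (8.314 J mol⁻¹ K⁻¹)(950 K) × ln(4.84/1.2)
   = (7.898 kJ/mol)(1.395) = 11.0 kJ/mol
ΔG > 0, so the forward reaction is non-spontaneous (proceeds in reverse).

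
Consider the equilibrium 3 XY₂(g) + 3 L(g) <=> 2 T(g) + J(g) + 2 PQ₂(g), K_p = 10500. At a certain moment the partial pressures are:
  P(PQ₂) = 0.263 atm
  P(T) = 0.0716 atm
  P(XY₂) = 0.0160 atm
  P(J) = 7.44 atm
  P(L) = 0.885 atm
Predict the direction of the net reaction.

toward products

Q_p = P(T)²·P(J)·P(PQ₂)² / (P(XY₂)³·P(L)³) = (0.0716)²·(7.44)·(0.263)² / ((0.0160)³·(0.885)³) = 929
Q_p = 929 < K_p = 10500, so the forward reaction proceeds.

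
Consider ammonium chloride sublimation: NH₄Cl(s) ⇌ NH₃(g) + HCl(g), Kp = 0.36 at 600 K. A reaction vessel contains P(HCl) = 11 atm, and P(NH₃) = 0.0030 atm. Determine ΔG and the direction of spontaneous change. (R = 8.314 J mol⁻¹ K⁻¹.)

ΔG = -11.9 kJ/mol; the forward reaction is spontaneous

(NH₄Cl is a pure solid — omitted from Qp.)
Qp = P(NH₃)·P(HCl) = (0.0030)·(11) = 0.0330
ΔG = RT ln(Qp/Kp) = (8.314 J mol⁻¹ K⁻¹)(600 K) × ln(0.0330/0.36)
   = (4.988 kJ/mol)(-2.390) = -11.9 kJ/mol
ΔG < 0, so the forward reaction is spontaneous (proceeds forward).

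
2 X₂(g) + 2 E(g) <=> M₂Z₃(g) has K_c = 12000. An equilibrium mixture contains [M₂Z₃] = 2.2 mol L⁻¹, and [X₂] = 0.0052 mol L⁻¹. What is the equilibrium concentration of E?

At equilibrium, K_c = [M₂Z₃] / ([X₂]²·[E]²) = 12000.
(2.2) / ((0.0052)²·([E])²) = 12000
[E]² = 6.78 ⇒ [E] = 2.6 mol L⁻¹

[E] = 2.6 mol L⁻¹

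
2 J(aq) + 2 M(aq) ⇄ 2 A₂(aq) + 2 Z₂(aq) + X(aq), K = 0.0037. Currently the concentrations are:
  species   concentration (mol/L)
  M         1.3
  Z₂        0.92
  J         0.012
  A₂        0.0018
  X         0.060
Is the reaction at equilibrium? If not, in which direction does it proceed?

Q = [A₂]²·[Z₂]²·[X] / ([J]²·[M]²) = (0.0018)²·(0.92)²·(0.060) / ((0.012)²·(1.3)²) = 6.8×10⁻⁴
Q = 6.8×10⁻⁴ < K = 0.0037, so the forward reaction proceeds.

forward (toward products)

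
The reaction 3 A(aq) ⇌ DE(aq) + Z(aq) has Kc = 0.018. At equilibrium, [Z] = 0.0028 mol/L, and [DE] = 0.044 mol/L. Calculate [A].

At equilibrium, Kc = [DE]·[Z] / [A]³ = 0.018.
(0.044)·(0.0028) / ([A])³ = 0.018
[A]³ = 0.00684 ⇒ [A] = 0.19 mol/L

[A] = 0.19 mol/L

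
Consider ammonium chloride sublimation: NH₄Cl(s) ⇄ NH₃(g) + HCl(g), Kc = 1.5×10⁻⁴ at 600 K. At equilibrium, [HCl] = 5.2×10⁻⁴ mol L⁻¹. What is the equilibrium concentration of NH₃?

(NH₄Cl is a pure solid — omitted from Kc.)
At equilibrium, Kc = [NH₃]·[HCl] = 1.5×10⁻⁴.
([NH₃])·(5.2×10⁻⁴) = 1.5×10⁻⁴
[NH₃] = 0.288 = 0.29 mol L⁻¹

[NH₃] = 0.29 mol L⁻¹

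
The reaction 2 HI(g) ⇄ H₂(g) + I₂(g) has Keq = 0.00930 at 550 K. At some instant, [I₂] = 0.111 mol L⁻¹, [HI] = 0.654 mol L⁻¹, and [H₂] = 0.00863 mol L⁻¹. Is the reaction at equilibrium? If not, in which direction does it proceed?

Q = [H₂]·[I₂] / [HI]² = (0.00863)·(0.111) / (0.654)² = 0.00224
Q = 0.00224 < Keq = 0.00930, so the forward reaction proceeds.

forward (toward products)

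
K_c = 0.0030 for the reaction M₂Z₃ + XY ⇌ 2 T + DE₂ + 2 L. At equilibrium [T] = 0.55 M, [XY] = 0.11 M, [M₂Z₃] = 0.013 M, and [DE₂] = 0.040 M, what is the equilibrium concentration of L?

[L] = 0.019 M

At equilibrium, K_c = [T]²·[DE₂]·[L]² / ([M₂Z₃]·[XY]) = 0.0030.
(0.55)²·(0.040)·([L])² / ((0.013)·(0.11)) = 0.0030
[L]² = 3.55×10⁻⁴ ⇒ [L] = 0.019 M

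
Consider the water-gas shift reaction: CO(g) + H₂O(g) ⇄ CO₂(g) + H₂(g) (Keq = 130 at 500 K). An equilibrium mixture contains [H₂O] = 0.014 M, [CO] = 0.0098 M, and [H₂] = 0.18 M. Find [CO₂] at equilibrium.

[CO₂] = 0.099 M

At equilibrium, Keq = [CO₂]·[H₂] / ([CO]·[H₂O]) = 130.
([CO₂])·(0.18) / ((0.0098)·(0.014)) = 130
[CO₂] = 0.0991 = 0.099 M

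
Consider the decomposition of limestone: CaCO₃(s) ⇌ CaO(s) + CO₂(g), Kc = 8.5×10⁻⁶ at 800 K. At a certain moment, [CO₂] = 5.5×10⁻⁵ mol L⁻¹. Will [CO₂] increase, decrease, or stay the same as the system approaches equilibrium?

decrease

(CaCO₃, CaO are pure solids — omitted from Qc.)
Qc = [CO₂] = 5.5×10⁻⁵
Qc = 5.5×10⁻⁵ > Kc = 8.5×10⁻⁶: net reverse reaction.
CO₂ is a product, so it decreases.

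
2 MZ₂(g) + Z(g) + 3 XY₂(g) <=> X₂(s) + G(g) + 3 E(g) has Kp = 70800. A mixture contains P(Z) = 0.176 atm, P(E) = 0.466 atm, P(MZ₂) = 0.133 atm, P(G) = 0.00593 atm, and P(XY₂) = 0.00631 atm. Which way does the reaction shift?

toward reactants

(X₂ is a pure solid — omitted from Qp.)
Qp = P(G)·P(E)³ / (P(MZ₂)²·P(Z)·P(XY₂)³) = (0.00593)·(0.466)³ / ((0.133)²·(0.176)·(0.00631)³) = 7.67×10⁵
Qp = 7.67×10⁵ > Kp = 70800, so the reverse reaction proceeds.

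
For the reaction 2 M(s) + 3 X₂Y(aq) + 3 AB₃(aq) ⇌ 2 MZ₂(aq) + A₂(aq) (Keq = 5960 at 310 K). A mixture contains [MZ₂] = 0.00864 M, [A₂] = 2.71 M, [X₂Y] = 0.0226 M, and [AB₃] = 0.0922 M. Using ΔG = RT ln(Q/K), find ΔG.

ΔG = 3.41 kJ/mol

(M is a pure solid — omitted from Q.)
Q = [MZ₂]²·[A₂] / ([X₂Y]³·[AB₃]³) = (0.00864)²·(2.71) / ((0.0226)³·(0.0922)³) = 22400
ΔG = RT ln(Q/Keq) = (8.314 J mol⁻¹ K⁻¹)(310 K) × ln(22400/5960)
   = (2.577 kJ/mol)(1.324) = 3.41 kJ/mol
ΔG > 0, so the forward reaction is non-spontaneous (proceeds in reverse).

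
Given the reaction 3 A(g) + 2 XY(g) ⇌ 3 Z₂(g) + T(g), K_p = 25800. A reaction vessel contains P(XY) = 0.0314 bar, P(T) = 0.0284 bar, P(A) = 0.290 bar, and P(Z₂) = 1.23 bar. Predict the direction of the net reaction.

toward products

Q_p = P(Z₂)³·P(T) / (P(A)³·P(XY)²) = (1.23)³·(0.0284) / ((0.290)³·(0.0314)²) = 2200
Q_p = 2200 < K_p = 25800, so the forward reaction proceeds.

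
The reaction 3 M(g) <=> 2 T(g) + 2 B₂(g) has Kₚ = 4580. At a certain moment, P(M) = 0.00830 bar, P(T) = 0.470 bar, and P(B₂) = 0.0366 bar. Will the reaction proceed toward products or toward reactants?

toward products

Qₚ = P(T)²·P(B₂)² / P(M)³ = (0.470)²·(0.0366)² / (0.00830)³ = 518
Qₚ = 518 < Kₚ = 4580, so the forward reaction proceeds.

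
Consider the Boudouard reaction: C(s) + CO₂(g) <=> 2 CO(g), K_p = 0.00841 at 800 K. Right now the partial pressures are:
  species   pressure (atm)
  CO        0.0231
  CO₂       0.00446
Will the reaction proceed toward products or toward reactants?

(C is a pure solid — omitted from Q_p.)
Q_p = P(CO)² / P(CO₂) = (0.0231)² / (0.00446) = 0.120
Q_p = 0.120 > K_p = 0.00841, so the reverse reaction proceeds.

toward reactants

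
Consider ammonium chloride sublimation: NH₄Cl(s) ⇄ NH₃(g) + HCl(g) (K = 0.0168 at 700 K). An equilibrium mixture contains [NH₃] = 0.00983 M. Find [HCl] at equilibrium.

(NH₄Cl is a pure solid — omitted from K.)
At equilibrium, K = [NH₃]·[HCl] = 0.0168.
(0.00983)·([HCl]) = 0.0168
[HCl] = 1.71 M

[HCl] = 1.71 M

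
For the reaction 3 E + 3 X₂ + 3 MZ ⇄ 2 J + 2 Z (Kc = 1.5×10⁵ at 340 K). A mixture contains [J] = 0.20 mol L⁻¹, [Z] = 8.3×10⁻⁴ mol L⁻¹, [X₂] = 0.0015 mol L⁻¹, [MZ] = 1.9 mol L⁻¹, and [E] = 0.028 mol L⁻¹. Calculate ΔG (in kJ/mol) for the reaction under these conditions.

ΔG = -2.88 kJ/mol

Qc = [J]²·[Z]² / ([E]³·[X₂]³·[MZ]³) = (0.20)²·(8.3×10⁻⁴)² / ((0.028)³·(0.0015)³·(1.9)³) = 54200
ΔG = RT ln(Qc/Kc) = (8.314 J mol⁻¹ K⁻¹)(340 K) × ln(54200/1.5×10⁵)
   = (2.827 kJ/mol)(-1.018) = -2.88 kJ/mol
ΔG < 0, so the forward reaction is spontaneous (proceeds forward).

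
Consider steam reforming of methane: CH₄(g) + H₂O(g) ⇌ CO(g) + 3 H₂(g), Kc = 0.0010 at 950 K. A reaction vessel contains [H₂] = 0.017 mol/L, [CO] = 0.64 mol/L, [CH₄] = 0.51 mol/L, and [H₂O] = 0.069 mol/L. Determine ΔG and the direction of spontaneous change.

Qc = [CO]·[H₂]³ / ([CH₄]·[H₂O]) = (0.64)·(0.017)³ / ((0.51)·(0.069)) = 8.94×10⁻⁵
ΔG = RT ln(Qc/Kc) = (8.314 J mol⁻¹ K⁻¹)(950 K) × ln(8.94×10⁻⁵/0.0010)
   = (7.898 kJ/mol)(-2.415) = -19.1 kJ/mol
ΔG < 0, so the forward reaction is spontaneous (proceeds forward).

ΔG = -19.1 kJ/mol; the forward reaction is spontaneous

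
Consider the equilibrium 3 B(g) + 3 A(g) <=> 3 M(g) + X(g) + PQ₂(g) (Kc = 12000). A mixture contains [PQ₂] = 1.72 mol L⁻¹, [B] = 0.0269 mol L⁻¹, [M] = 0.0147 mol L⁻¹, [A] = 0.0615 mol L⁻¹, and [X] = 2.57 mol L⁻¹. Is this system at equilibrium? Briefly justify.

Qc = [M]³·[X]·[PQ₂] / ([B]³·[A]³) = (0.0147)³·(2.57)·(1.72) / ((0.0269)³·(0.0615)³) = 3100
Qc = 3100 < Kc = 12000: net forward reaction.

no; Q < K, reaction proceeds forward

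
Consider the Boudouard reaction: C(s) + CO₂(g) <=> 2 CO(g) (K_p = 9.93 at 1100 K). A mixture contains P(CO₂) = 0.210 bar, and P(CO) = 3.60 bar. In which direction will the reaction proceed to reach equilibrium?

in the reverse direction

(C is a pure solid — omitted from Q_p.)
Q_p = P(CO)² / P(CO₂) = (3.60)² / (0.210) = 61.7
Q_p = 61.7 > K_p = 9.93, so the reverse reaction proceeds.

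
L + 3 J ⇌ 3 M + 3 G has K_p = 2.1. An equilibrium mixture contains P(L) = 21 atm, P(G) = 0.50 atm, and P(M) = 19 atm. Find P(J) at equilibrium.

P(J) = 2.7 atm

At equilibrium, K_p = P(M)³·P(G)³ / (P(L)·P(J)³) = 2.1.
(19)³·(0.50)³ / ((21)·(P(J))³) = 2.1
P(J)³ = 19.4 ⇒ P(J) = 2.7 atm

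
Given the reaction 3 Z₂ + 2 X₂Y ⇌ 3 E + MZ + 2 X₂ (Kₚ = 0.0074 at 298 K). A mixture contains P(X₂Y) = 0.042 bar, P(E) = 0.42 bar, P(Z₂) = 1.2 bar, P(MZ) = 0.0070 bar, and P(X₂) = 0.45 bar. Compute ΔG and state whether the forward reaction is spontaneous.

Qₚ = P(E)³·P(MZ)·P(X₂)² / (P(Z₂)³·P(X₂Y)²) = (0.42)³·(0.0070)·(0.45)² / ((1.2)³·(0.042)²) = 0.0345
ΔG = RT ln(Qₚ/Kₚ) = (8.314 J mol⁻¹ K⁻¹)(298 K) × ln(0.0345/0.0074)
   = (2.478 kJ/mol)(1.539) = 3.81 kJ/mol
ΔG > 0, so the forward reaction is non-spontaneous (proceeds in reverse).

ΔG = 3.81 kJ/mol; the forward reaction is non-spontaneous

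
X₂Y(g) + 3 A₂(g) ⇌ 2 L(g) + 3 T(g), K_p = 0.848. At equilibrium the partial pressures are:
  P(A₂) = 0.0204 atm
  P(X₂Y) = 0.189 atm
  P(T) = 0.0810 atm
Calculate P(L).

P(L) = 0.0506 atm

At equilibrium, K_p = P(L)²·P(T)³ / (P(X₂Y)·P(A₂)³) = 0.848.
(P(L))²·(0.0810)³ / ((0.189)·(0.0204)³) = 0.848
P(L)² = 0.00256 ⇒ P(L) = 0.0506 atm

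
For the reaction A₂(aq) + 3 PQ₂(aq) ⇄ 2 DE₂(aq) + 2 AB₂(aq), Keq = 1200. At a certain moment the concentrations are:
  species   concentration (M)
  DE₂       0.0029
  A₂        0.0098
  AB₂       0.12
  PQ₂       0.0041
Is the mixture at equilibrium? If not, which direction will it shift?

Q = [DE₂]²·[AB₂]² / ([A₂]·[PQ₂]³) = (0.0029)²·(0.12)² / ((0.0098)·(0.0041)³) = 180
Q = 180 < Keq = 1200: net forward reaction.

no; Q < K, reaction proceeds forward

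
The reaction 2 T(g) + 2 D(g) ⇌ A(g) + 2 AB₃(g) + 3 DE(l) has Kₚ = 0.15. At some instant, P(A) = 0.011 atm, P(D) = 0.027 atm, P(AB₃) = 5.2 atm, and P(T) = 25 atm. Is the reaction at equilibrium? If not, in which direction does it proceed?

toward reactants

(DE is a pure liquid — omitted from Qₚ.)
Qₚ = P(A)·P(AB₃)² / (P(T)²·P(D)²) = (0.011)·(5.2)² / ((25)²·(0.027)²) = 0.65
Qₚ = 0.65 > Kₚ = 0.15, so the reverse reaction proceeds.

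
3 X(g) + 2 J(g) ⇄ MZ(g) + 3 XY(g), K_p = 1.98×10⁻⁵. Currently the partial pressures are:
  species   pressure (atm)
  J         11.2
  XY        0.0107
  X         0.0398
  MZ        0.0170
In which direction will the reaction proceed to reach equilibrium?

Q_p = P(MZ)·P(XY)³ / (P(X)³·P(J)²) = (0.0170)·(0.0107)³ / ((0.0398)³·(11.2)²) = 2.63×10⁻⁶
Q_p = 2.63×10⁻⁶ < K_p = 1.98×10⁻⁵, so the forward reaction proceeds.

toward products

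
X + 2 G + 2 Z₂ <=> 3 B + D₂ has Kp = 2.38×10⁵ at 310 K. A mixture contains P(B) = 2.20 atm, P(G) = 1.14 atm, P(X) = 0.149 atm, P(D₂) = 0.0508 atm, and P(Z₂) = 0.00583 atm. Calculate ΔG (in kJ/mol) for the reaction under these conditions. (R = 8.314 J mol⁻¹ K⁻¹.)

ΔG = -2.74 kJ/mol

Qp = P(B)³·P(D₂) / (P(X)·P(G)²·P(Z₂)²) = (2.20)³·(0.0508) / ((0.149)·(1.14)²·(0.00583)²) = 82200
ΔG = RT ln(Qp/Kp) = (8.314 J mol⁻¹ K⁻¹)(310 K) × ln(82200/2.38×10⁵)
   = (2.577 kJ/mol)(-1.063) = -2.74 kJ/mol
ΔG < 0, so the forward reaction is spontaneous (proceeds forward).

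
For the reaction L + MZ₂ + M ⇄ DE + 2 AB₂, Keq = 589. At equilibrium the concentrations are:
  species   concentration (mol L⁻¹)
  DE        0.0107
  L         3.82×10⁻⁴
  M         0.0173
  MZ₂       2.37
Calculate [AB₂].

At equilibrium, Keq = [DE]·[AB₂]² / ([L]·[MZ₂]·[M]) = 589.
(0.0107)·([AB₂])² / ((3.82×10⁻⁴)·(2.37)·(0.0173)) = 589
[AB₂]² = 0.862 ⇒ [AB₂] = 0.929 mol L⁻¹

[AB₂] = 0.929 mol L⁻¹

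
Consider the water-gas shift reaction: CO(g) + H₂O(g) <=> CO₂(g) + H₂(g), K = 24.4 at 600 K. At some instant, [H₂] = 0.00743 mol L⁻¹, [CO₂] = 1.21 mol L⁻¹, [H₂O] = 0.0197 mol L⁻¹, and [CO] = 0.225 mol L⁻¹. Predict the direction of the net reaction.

Q = [CO₂]·[H₂] / ([CO]·[H₂O]) = (1.21)·(0.00743) / ((0.225)·(0.0197)) = 2.03
Q = 2.03 < K = 24.4, so the forward reaction proceeds.

to the right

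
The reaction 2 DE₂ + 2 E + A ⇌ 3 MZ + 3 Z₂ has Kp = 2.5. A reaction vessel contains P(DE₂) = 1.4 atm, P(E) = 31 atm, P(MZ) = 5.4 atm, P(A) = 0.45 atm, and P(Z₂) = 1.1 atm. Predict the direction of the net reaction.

Qp = P(MZ)³·P(Z₂)³ / (P(DE₂)²·P(E)²·P(A)) = (5.4)³·(1.1)³ / ((1.4)²·(31)²·(0.45)) = 0.25
Qp = 0.25 < Kp = 2.5, so the forward reaction proceeds.

to the right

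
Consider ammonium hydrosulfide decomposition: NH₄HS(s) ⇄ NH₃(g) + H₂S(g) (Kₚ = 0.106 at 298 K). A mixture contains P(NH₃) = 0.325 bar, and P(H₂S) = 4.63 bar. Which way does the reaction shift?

to the left

(NH₄HS is a pure solid — omitted from Qₚ.)
Qₚ = P(NH₃)·P(H₂S) = (0.325)·(4.63) = 1.50
Qₚ = 1.50 > Kₚ = 0.106, so the reverse reaction proceeds.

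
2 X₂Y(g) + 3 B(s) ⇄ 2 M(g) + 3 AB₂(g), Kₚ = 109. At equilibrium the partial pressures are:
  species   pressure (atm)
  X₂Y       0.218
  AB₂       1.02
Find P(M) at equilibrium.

P(M) = 2.21 atm

(B is a pure solid — omitted from Kₚ.)
At equilibrium, Kₚ = P(M)²·P(AB₂)³ / P(X₂Y)² = 109.
(P(M))²·(1.02)³ / (0.218)² = 109
P(M)² = 4.88 ⇒ P(M) = 2.21 atm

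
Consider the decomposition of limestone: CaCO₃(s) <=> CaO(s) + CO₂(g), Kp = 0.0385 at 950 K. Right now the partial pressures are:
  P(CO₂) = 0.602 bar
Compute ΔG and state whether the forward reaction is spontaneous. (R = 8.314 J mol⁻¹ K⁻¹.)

ΔG = 21.7 kJ/mol; the forward reaction is non-spontaneous

(CaCO₃, CaO are pure solids — omitted from Qp.)
Qp = P(CO₂) = 0.602
ΔG = RT ln(Qp/Kp) = (8.314 J mol⁻¹ K⁻¹)(950 K) × ln(0.602/0.0385)
   = (7.898 kJ/mol)(2.750) = 21.7 kJ/mol
ΔG > 0, so the forward reaction is non-spontaneous (proceeds in reverse).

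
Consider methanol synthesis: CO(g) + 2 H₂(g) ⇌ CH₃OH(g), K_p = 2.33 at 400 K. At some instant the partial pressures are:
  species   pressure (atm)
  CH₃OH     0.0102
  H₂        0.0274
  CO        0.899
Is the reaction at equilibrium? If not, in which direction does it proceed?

to the left

Q_p = P(CH₃OH) / (P(CO)·P(H₂)²) = (0.0102) / ((0.899)·(0.0274)²) = 15.1
Q_p = 15.1 > K_p = 2.33, so the reverse reaction proceeds.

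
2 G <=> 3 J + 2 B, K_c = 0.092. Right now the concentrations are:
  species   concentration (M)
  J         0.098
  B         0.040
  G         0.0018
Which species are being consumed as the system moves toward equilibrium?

Q_c = [J]³·[B]² / [G]² = (0.098)³·(0.040)² / (0.0018)² = 0.46
Q_c = 0.46 > K_c = 0.092: net reverse reaction.

J, B (products)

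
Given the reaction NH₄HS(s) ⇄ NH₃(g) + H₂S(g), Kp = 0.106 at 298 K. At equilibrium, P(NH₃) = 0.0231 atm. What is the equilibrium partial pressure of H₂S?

P(H₂S) = 4.59 atm

(NH₄HS is a pure solid — omitted from Kp.)
At equilibrium, Kp = P(NH₃)·P(H₂S) = 0.106.
(0.0231)·(P(H₂S)) = 0.106
P(H₂S) = 4.59 atm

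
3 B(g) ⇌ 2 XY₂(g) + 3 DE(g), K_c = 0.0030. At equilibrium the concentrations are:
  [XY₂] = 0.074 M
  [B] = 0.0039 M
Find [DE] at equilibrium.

[DE] = 0.0032 M

At equilibrium, K_c = [XY₂]²·[DE]³ / [B]³ = 0.0030.
(0.074)²·([DE])³ / (0.0039)³ = 0.0030
[DE]³ = 3.25e-8 ⇒ [DE] = 0.0032 M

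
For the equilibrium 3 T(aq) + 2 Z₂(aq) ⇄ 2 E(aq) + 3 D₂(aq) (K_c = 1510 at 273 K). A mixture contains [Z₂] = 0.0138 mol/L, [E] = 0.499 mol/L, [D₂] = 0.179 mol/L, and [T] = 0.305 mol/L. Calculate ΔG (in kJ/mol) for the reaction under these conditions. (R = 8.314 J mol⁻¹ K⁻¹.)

ΔG = -3.96 kJ/mol

Q_c = [E]²·[D₂]³ / ([T]³·[Z₂]²) = (0.499)²·(0.179)³ / ((0.305)³·(0.0138)²) = 264
ΔG = RT ln(Q_c/K_c) = (8.314 J mol⁻¹ K⁻¹)(273 K) × ln(264/1510)
   = (2.270 kJ/mol)(-1.744) = -3.96 kJ/mol
ΔG < 0, so the forward reaction is spontaneous (proceeds forward).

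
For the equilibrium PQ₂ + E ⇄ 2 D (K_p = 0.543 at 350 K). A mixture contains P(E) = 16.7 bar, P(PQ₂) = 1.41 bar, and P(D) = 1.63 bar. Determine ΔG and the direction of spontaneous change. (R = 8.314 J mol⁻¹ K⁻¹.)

Q_p = P(D)² / (P(PQ₂)·P(E)) = (1.63)² / ((1.41)·(16.7)) = 0.113
ΔG = RT ln(Q_p/K_p) = (8.314 J mol⁻¹ K⁻¹)(350 K) × ln(0.113/0.543)
   = (2.910 kJ/mol)(-1.570) = -4.57 kJ/mol
ΔG < 0, so the forward reaction is spontaneous (proceeds forward).

ΔG = -4.57 kJ/mol; the forward reaction is spontaneous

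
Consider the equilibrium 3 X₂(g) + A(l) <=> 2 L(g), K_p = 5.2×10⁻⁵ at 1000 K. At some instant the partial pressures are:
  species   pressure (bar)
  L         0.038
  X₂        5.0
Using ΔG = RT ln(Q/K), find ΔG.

ΔG = -12.5 kJ/mol

(A is a pure liquid — omitted from Q_p.)
Q_p = P(L)² / P(X₂)³ = (0.038)² / (5.0)³ = 1.16×10⁻⁵
ΔG = RT ln(Q_p/K_p) = (8.314 J mol⁻¹ K⁻¹)(1000 K) × ln(1.16×10⁻⁵/5.2×10⁻⁵)
   = (8.314 kJ/mol)(-1.500) = -12.5 kJ/mol
ΔG < 0, so the forward reaction is spontaneous (proceeds forward).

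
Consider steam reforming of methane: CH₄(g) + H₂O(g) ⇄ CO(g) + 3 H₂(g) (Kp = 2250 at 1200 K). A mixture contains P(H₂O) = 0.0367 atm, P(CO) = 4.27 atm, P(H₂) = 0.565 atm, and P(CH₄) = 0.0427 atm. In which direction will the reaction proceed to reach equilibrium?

in the forward direction

Qp = P(CO)·P(H₂)³ / (P(CH₄)·P(H₂O)) = (4.27)·(0.565)³ / ((0.0427)·(0.0367)) = 491
Qp = 491 < Kp = 2250, so the forward reaction proceeds.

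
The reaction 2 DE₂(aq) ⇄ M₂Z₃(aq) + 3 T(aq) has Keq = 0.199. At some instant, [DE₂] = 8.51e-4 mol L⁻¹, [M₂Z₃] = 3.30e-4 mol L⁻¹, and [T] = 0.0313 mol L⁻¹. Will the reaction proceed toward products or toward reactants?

toward products

Q = [M₂Z₃]·[T]³ / [DE₂]² = (3.30e-4)·(0.0313)³ / (8.51e-4)² = 0.0140
Q = 0.0140 < Keq = 0.199, so the forward reaction proceeds.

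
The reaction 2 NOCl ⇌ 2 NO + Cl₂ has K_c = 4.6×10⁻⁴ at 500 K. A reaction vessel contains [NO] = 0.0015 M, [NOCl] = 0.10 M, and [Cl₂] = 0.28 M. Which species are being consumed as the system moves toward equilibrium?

Q_c = [NO]²·[Cl₂] / [NOCl]² = (0.0015)²·(0.28) / (0.10)² = 6.3×10⁻⁵
Q_c = 6.3×10⁻⁵ < K_c = 4.6×10⁻⁴: net forward reaction.

NOCl (reactants)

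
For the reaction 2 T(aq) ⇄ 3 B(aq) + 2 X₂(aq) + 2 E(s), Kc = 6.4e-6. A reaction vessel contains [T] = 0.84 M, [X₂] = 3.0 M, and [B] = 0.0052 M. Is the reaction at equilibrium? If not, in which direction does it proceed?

toward products

(E is a pure solid — omitted from Qc.)
Qc = [B]³·[X₂]² / [T]² = (0.0052)³·(3.0)² / (0.84)² = 1.8e-6
Qc = 1.8e-6 < Kc = 6.4e-6, so the forward reaction proceeds.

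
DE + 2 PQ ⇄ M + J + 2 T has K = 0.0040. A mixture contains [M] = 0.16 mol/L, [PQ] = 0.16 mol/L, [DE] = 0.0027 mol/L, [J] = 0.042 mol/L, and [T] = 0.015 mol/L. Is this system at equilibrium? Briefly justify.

no; Q > K, reaction proceeds in reverse

Q = [M]·[J]·[T]² / ([DE]·[PQ]²) = (0.16)·(0.042)·(0.015)² / ((0.0027)·(0.16)²) = 0.022
Q = 0.022 > K = 0.0040: net reverse reaction.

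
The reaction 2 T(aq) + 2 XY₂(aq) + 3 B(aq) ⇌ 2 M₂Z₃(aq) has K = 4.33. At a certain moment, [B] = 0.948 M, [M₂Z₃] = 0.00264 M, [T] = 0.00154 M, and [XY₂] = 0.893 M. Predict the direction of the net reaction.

Q = [M₂Z₃]² / ([T]²·[XY₂]²·[B]³) = (0.00264)² / ((0.00154)²·(0.893)²·(0.948)³) = 4.33
Q = 4.33 = K, so the system is already at equilibrium.

at equilibrium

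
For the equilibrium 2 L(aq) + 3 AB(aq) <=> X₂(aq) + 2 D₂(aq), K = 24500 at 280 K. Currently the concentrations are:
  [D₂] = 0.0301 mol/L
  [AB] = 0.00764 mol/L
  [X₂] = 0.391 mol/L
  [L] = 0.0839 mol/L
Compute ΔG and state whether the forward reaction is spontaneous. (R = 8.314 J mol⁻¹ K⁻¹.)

Q = [X₂]·[D₂]² / ([L]²·[AB]³) = (0.391)·(0.0301)² / ((0.0839)²·(0.00764)³) = 1.13×10⁵
ΔG = RT ln(Q/K) = (8.314 J mol⁻¹ K⁻¹)(280 K) × ln(1.13×10⁵/24500)
   = (2.328 kJ/mol)(1.529) = 3.56 kJ/mol
ΔG > 0, so the forward reaction is non-spontaneous (proceeds in reverse).

ΔG = 3.56 kJ/mol; the forward reaction is non-spontaneous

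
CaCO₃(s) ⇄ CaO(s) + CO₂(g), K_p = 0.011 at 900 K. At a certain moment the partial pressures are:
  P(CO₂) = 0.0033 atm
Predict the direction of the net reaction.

to the right

(CaCO₃, CaO are pure solids — omitted from Q_p.)
Q_p = P(CO₂) = 0.0033
Q_p = 0.0033 < K_p = 0.011, so the forward reaction proceeds.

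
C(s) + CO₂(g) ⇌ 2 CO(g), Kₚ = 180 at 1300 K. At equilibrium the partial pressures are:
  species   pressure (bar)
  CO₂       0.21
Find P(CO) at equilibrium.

(C is a pure solid — omitted from Kₚ.)
At equilibrium, Kₚ = P(CO)² / P(CO₂) = 180.
(P(CO))² / (0.21) = 180
P(CO)² = 37.8 ⇒ P(CO) = 6.1 bar

P(CO) = 6.1 bar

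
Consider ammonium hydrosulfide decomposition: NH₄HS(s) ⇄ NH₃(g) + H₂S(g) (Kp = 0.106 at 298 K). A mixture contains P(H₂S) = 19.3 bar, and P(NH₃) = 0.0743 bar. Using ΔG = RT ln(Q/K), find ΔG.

(NH₄HS is a pure solid — omitted from Qp.)
Qp = P(NH₃)·P(H₂S) = (0.0743)·(19.3) = 1.43
ΔG = RT ln(Qp/Kp) = (8.314 J mol⁻¹ K⁻¹)(298 K) × ln(1.43/0.106)
   = (2.478 kJ/mol)(2.602) = 6.45 kJ/mol
ΔG > 0, so the forward reaction is non-spontaneous (proceeds in reverse).

ΔG = 6.45 kJ/mol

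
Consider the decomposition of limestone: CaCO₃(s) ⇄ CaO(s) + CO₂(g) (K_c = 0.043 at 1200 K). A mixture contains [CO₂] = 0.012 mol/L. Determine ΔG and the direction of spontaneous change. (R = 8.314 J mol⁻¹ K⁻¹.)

(CaCO₃, CaO are pure solids — omitted from Q_c.)
Q_c = [CO₂] = 0.0120
ΔG = RT ln(Q_c/K_c) = (8.314 J mol⁻¹ K⁻¹)(1200 K) × ln(0.0120/0.043)
   = (9.977 kJ/mol)(-1.276) = -12.7 kJ/mol
ΔG < 0, so the forward reaction is spontaneous (proceeds forward).

ΔG = -12.7 kJ/mol; the forward reaction is spontaneous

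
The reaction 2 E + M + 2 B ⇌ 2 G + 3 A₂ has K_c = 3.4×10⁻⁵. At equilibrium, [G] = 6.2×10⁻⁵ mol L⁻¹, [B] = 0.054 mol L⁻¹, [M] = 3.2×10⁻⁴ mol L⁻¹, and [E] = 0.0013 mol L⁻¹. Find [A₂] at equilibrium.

At equilibrium, K_c = [G]²·[A₂]³ / ([E]²·[M]·[B]²) = 3.4×10⁻⁵.
(6.2×10⁻⁵)²·([A₂])³ / ((0.0013)²·(3.2×10⁻⁴)·(0.054)²) = 3.4×10⁻⁵
[A₂]³ = 1.39×10⁻⁸ ⇒ [A₂] = 0.0024 mol L⁻¹

[A₂] = 0.0024 mol L⁻¹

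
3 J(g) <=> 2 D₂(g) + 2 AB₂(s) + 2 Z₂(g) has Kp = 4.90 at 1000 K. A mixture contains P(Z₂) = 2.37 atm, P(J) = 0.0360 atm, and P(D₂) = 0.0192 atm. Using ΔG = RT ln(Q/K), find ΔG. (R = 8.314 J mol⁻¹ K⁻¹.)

(AB₂ is a pure solid — omitted from Qp.)
Qp = P(D₂)²·P(Z₂)² / P(J)³ = (0.0192)²·(2.37)² / (0.0360)³ = 44.4
ΔG = RT ln(Qp/Kp) = (8.314 J mol⁻¹ K⁻¹)(1000 K) × ln(44.4/4.90)
   = (8.314 kJ/mol)(2.204) = 18.3 kJ/mol
ΔG > 0, so the forward reaction is non-spontaneous (proceeds in reverse).

ΔG = 18.3 kJ/mol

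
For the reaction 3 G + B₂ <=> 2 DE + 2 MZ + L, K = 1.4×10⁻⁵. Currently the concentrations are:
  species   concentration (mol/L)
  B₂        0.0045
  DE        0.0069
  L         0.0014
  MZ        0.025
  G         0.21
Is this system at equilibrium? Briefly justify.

no; Q < K, reaction proceeds forward

Q = [DE]²·[MZ]²·[L] / ([G]³·[B₂]) = (0.0069)²·(0.025)²·(0.0014) / ((0.21)³·(0.0045)) = 1.0×10⁻⁶
Q = 1.0×10⁻⁶ < K = 1.4×10⁻⁵: net forward reaction.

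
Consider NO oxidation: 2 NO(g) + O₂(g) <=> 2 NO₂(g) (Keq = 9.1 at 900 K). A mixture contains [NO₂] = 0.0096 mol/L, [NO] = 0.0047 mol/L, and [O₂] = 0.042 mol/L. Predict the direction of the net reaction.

toward reactants

Q = [NO₂]² / ([NO]²·[O₂]) = (0.0096)² / ((0.0047)²·(0.042)) = 99
Q = 99 > Keq = 9.1, so the reverse reaction proceeds.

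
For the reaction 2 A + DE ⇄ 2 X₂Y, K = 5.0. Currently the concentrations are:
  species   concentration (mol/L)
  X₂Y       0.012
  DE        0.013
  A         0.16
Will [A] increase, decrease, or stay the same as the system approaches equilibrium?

decrease

Q = [X₂Y]² / ([A]²·[DE]) = (0.012)² / ((0.16)²·(0.013)) = 0.43
Q = 0.43 < K = 5.0: net forward reaction.
A is a reactant, so it decreases.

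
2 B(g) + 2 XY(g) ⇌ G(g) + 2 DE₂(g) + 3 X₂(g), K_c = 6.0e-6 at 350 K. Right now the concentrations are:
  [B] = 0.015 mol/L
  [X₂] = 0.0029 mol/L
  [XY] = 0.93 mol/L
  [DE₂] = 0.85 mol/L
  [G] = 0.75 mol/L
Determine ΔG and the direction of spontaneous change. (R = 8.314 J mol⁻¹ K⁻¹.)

ΔG = 7.06 kJ/mol; the forward reaction is non-spontaneous

Q_c = [G]·[DE₂]²·[X₂]³ / ([B]²·[XY]²) = (0.75)·(0.85)²·(0.0029)³ / ((0.015)²·(0.93)²) = 6.79e-5
ΔG = RT ln(Q_c/K_c) = (8.314 J mol⁻¹ K⁻¹)(350 K) × ln(6.79e-5/6.0e-6)
   = (2.910 kJ/mol)(2.426) = 7.06 kJ/mol
ΔG > 0, so the forward reaction is non-spontaneous (proceeds in reverse).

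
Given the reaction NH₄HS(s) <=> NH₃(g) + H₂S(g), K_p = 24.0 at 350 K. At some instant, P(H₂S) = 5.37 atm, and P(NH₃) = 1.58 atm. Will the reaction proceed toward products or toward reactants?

(NH₄HS is a pure solid — omitted from Q_p.)
Q_p = P(NH₃)·P(H₂S) = (1.58)·(5.37) = 8.48
Q_p = 8.48 < K_p = 24.0, so the forward reaction proceeds.

to the right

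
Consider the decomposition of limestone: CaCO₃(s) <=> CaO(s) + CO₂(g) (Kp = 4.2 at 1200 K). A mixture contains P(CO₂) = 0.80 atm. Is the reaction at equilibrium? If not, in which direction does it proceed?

toward products

(CaCO₃, CaO are pure solids — omitted from Qp.)
Qp = P(CO₂) = 0.80
Qp = 0.80 < Kp = 4.2, so the forward reaction proceeds.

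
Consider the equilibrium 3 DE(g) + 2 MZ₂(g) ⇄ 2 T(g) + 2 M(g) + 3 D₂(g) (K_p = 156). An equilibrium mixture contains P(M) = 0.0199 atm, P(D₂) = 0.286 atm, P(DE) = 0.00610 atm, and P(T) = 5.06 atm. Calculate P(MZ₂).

P(MZ₂) = 2.59 atm

At equilibrium, K_p = P(T)²·P(M)²·P(D₂)³ / (P(DE)³·P(MZ₂)²) = 156.
(5.06)²·(0.0199)²·(0.286)³ / ((0.00610)³·(P(MZ₂))²) = 156
P(MZ₂)² = 6.70 ⇒ P(MZ₂) = 2.59 atm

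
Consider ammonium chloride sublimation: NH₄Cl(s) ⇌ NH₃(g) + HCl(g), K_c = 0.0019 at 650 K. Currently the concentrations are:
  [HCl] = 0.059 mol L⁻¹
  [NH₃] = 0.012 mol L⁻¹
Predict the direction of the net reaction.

(NH₄Cl is a pure solid — omitted from Q_c.)
Q_c = [NH₃]·[HCl] = (0.012)·(0.059) = 7.1×10⁻⁴
Q_c = 7.1×10⁻⁴ < K_c = 0.0019, so the forward reaction proceeds.

forward (toward products)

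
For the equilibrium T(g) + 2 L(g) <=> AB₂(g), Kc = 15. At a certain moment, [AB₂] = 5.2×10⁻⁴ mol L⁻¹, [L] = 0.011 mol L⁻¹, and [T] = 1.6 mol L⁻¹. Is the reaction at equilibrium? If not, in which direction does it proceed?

Qc = [AB₂] / ([T]·[L]²) = (5.2×10⁻⁴) / ((1.6)·(0.011)²) = 2.7
Qc = 2.7 < Kc = 15, so the forward reaction proceeds.

forward (toward products)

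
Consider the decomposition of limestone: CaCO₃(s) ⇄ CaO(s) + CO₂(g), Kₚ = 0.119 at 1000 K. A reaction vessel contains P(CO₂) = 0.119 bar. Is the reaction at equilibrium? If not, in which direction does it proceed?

neither direction; the system is at equilibrium

(CaCO₃, CaO are pure solids — omitted from Qₚ.)
Qₚ = P(CO₂) = 0.119
Qₚ = 0.119 = Kₚ, so the system is already at equilibrium.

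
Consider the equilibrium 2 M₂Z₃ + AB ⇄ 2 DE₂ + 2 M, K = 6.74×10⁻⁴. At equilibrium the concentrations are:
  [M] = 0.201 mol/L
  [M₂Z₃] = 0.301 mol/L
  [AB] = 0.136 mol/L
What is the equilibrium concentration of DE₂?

[DE₂] = 0.0143 mol/L

At equilibrium, K = [DE₂]²·[M]² / ([M₂Z₃]²·[AB]) = 6.74×10⁻⁴.
([DE₂])²·(0.201)² / ((0.301)²·(0.136)) = 6.74×10⁻⁴
[DE₂]² = 2.06×10⁻⁴ ⇒ [DE₂] = 0.0143 mol/L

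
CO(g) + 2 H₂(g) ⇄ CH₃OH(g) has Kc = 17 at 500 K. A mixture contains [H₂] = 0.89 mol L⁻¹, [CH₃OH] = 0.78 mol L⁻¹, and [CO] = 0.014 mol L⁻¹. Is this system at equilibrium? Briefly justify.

Qc = [CH₃OH] / ([CO]·[H₂]²) = (0.78) / ((0.014)·(0.89)²) = 70
Qc = 70 > Kc = 17: net reverse reaction.

no; Q > K, reaction proceeds in reverse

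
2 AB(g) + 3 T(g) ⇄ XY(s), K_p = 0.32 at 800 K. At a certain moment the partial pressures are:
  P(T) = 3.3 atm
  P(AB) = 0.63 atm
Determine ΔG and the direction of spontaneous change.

(XY is a pure solid — omitted from Q_p.)
Q_p = 1 / (P(AB)²·P(T)³) = 1 / ((0.63)²·(3.3)³) = 0.0701
ΔG = RT ln(Q_p/K_p) = (8.314 J mol⁻¹ K⁻¹)(800 K) × ln(0.0701/0.32)
   = (6.651 kJ/mol)(-1.518) = -10.1 kJ/mol
ΔG < 0, so the forward reaction is spontaneous (proceeds forward).

ΔG = -10.1 kJ/mol; the forward reaction is spontaneous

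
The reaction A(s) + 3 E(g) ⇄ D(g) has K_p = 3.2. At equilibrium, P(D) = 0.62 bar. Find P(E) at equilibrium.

(A is a pure solid — omitted from K_p.)
At equilibrium, K_p = P(D) / P(E)³ = 3.2.
(0.62) / (P(E))³ = 3.2
P(E)³ = 0.194 ⇒ P(E) = 0.58 bar

P(E) = 0.58 bar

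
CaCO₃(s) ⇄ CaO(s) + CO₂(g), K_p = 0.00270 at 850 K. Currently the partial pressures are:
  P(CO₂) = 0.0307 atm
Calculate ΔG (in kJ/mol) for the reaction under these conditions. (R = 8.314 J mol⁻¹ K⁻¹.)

ΔG = 17.2 kJ/mol

(CaCO₃, CaO are pure solids — omitted from Q_p.)
Q_p = P(CO₂) = 0.0307
ΔG = RT ln(Q_p/K_p) = (8.314 J mol⁻¹ K⁻¹)(850 K) × ln(0.0307/0.00270)
   = (7.067 kJ/mol)(2.431) = 17.2 kJ/mol
ΔG > 0, so the forward reaction is non-spontaneous (proceeds in reverse).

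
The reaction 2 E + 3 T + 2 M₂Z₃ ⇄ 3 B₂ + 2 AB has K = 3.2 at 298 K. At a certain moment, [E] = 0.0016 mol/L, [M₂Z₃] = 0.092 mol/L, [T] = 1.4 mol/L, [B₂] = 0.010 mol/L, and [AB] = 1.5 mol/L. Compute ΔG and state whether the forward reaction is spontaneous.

ΔG = 6.12 kJ/mol; the forward reaction is non-spontaneous

Q = [B₂]³·[AB]² / ([E]²·[T]³·[M₂Z₃]²) = (0.010)³·(1.5)² / ((0.0016)²·(1.4)³·(0.092)²) = 37.8
ΔG = RT ln(Q/K) = (8.314 J mol⁻¹ K⁻¹)(298 K) × ln(37.8/3.2)
   = (2.478 kJ/mol)(2.469) = 6.12 kJ/mol
ΔG > 0, so the forward reaction is non-spontaneous (proceeds in reverse).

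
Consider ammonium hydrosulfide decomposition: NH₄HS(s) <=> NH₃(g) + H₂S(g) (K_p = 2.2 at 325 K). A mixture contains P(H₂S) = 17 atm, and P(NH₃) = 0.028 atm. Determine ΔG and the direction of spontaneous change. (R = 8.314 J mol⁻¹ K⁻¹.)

ΔG = -4.14 kJ/mol; the forward reaction is spontaneous

(NH₄HS is a pure solid — omitted from Q_p.)
Q_p = P(NH₃)·P(H₂S) = (0.028)·(17) = 0.476
ΔG = RT ln(Q_p/K_p) = (8.314 J mol⁻¹ K⁻¹)(325 K) × ln(0.476/2.2)
   = (2.702 kJ/mol)(-1.531) = -4.14 kJ/mol
ΔG < 0, so the forward reaction is spontaneous (proceeds forward).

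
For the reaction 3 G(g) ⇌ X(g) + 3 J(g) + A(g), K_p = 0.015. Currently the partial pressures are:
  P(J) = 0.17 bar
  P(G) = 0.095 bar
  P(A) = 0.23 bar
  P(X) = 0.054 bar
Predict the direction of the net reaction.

reverse (toward reactants)

Q_p = P(X)·P(J)³·P(A) / P(G)³ = (0.054)·(0.17)³·(0.23) / (0.095)³ = 0.071
Q_p = 0.071 > K_p = 0.015, so the reverse reaction proceeds.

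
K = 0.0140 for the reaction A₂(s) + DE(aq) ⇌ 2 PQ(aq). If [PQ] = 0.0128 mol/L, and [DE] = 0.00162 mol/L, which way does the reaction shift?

to the left

(A₂ is a pure solid — omitted from Q.)
Q = [PQ]² / [DE] = (0.0128)² / (0.00162) = 0.101
Q = 0.101 > K = 0.0140, so the reverse reaction proceeds.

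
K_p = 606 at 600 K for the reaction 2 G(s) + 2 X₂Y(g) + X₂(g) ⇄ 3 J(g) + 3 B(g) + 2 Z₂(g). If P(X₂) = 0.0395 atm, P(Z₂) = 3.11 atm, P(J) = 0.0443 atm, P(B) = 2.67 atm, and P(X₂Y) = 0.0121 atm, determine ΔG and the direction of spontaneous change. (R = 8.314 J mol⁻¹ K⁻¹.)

ΔG = 7.58 kJ/mol; the forward reaction is non-spontaneous

(G is a pure solid — omitted from Q_p.)
Q_p = P(J)³·P(B)³·P(Z₂)² / (P(X₂Y)²·P(X₂)) = (0.0443)³·(2.67)³·(3.11)² / ((0.0121)²·(0.0395)) = 2770
ΔG = RT ln(Q_p/K_p) = (8.314 J mol⁻¹ K⁻¹)(600 K) × ln(2770/606)
   = (4.988 kJ/mol)(1.520) = 7.58 kJ/mol
ΔG > 0, so the forward reaction is non-spontaneous (proceeds in reverse).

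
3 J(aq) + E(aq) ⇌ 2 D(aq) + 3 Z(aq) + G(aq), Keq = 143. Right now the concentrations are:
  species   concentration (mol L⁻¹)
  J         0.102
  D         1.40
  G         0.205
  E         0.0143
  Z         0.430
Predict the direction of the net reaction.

in the reverse direction

Q = [D]²·[Z]³·[G] / ([J]³·[E]) = (1.40)²·(0.430)³·(0.205) / ((0.102)³·(0.0143)) = 2110
Q = 2110 > Keq = 143, so the reverse reaction proceeds.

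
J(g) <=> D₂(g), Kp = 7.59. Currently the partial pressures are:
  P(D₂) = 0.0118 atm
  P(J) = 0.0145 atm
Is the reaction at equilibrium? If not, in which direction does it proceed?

Qp = P(D₂) / P(J) = (0.0118) / (0.0145) = 0.814
Qp = 0.814 < Kp = 7.59, so the forward reaction proceeds.

forward (toward products)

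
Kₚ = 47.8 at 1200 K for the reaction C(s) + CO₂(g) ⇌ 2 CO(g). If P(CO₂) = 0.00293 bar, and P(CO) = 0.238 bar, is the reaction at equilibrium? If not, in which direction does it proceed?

forward (toward products)

(C is a pure solid — omitted from Qₚ.)
Qₚ = P(CO)² / P(CO₂) = (0.238)² / (0.00293) = 19.3
Qₚ = 19.3 < Kₚ = 47.8, so the forward reaction proceeds.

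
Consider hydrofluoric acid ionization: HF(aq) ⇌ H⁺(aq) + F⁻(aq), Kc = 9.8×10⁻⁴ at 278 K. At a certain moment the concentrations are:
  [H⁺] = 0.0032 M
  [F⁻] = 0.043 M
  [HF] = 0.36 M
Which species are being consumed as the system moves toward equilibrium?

HF (reactants)

Qc = [H⁺]·[F⁻] / [HF] = (0.0032)·(0.043) / (0.36) = 3.8×10⁻⁴
Qc = 3.8×10⁻⁴ < Kc = 9.8×10⁻⁴: net forward reaction.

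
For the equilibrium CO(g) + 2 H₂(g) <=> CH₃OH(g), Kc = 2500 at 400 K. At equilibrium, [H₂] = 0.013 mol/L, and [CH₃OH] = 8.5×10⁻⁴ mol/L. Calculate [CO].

[CO] = 0.0020 mol/L

At equilibrium, Kc = [CH₃OH] / ([CO]·[H₂]²) = 2500.
(8.5×10⁻⁴) / (([CO])·(0.013)²) = 2500
[CO] = 0.00201 = 0.0020 mol/L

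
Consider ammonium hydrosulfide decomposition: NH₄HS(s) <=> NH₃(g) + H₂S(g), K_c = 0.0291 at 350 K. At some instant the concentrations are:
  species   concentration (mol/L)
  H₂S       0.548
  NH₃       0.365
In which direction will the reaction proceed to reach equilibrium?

reverse (toward reactants)

(NH₄HS is a pure solid — omitted from Q_c.)
Q_c = [NH₃]·[H₂S] = (0.365)·(0.548) = 0.200
Q_c = 0.200 > K_c = 0.0291, so the reverse reaction proceeds.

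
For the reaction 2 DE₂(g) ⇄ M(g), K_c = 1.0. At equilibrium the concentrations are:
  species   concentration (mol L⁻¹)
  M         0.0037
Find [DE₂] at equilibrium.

At equilibrium, K_c = [M] / [DE₂]² = 1.0.
(0.0037) / ([DE₂])² = 1.0
[DE₂]² = 0.00370 ⇒ [DE₂] = 0.061 mol L⁻¹

[DE₂] = 0.061 mol L⁻¹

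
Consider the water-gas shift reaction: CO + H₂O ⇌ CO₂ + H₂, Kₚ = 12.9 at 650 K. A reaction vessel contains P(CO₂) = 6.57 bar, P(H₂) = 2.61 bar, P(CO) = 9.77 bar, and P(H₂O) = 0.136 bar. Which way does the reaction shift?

at equilibrium

Qₚ = P(CO₂)·P(H₂) / (P(CO)·P(H₂O)) = (6.57)·(2.61) / ((9.77)·(0.136)) = 12.9
Qₚ = 12.9 = Kₚ, so the system is already at equilibrium.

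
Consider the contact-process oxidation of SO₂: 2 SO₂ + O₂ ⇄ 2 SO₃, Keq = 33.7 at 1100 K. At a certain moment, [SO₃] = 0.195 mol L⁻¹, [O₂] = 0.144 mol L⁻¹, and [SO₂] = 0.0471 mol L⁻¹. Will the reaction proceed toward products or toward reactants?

Q = [SO₃]² / ([SO₂]²·[O₂]) = (0.195)² / ((0.0471)²·(0.144)) = 119
Q = 119 > Keq = 33.7, so the reverse reaction proceeds.

reverse (toward reactants)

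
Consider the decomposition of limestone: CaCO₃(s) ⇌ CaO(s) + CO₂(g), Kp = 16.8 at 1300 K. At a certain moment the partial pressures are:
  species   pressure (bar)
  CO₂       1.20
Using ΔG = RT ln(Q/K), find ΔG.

(CaCO₃, CaO are pure solids — omitted from Qp.)
Qp = P(CO₂) = 1.20
ΔG = RT ln(Qp/Kp) = (8.314 J mol⁻¹ K⁻¹)(1300 K) × ln(1.20/16.8)
   = (10.81 kJ/mol)(-2.639) = -28.5 kJ/mol
ΔG < 0, so the forward reaction is spontaneous (proceeds forward).

ΔG = -28.5 kJ/mol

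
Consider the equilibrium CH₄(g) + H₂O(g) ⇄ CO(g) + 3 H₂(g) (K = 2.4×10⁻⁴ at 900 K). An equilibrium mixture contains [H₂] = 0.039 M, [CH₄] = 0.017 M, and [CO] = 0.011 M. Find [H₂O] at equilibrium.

At equilibrium, K = [CO]·[H₂]³ / ([CH₄]·[H₂O]) = 2.4×10⁻⁴.
(0.011)·(0.039)³ / ((0.017)·([H₂O])) = 2.4×10⁻⁴
[H₂O] = 0.160 = 0.16 M

[H₂O] = 0.16 M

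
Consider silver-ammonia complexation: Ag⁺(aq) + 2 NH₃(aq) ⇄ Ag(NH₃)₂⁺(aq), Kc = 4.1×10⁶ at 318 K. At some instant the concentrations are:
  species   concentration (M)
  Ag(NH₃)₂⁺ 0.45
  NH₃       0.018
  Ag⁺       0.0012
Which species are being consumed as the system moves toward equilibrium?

Ag⁺, NH₃ (reactants)

Qc = [Ag(NH₃)₂⁺] / ([Ag⁺]·[NH₃]²) = (0.45) / ((0.0012)·(0.018)²) = 1.2×10⁶
Qc = 1.2×10⁶ < Kc = 4.1×10⁶: net forward reaction.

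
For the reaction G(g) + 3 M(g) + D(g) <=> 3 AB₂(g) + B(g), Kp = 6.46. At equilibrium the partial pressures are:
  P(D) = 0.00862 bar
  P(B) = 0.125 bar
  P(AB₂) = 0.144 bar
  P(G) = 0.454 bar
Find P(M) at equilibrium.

P(M) = 0.245 bar

At equilibrium, Kp = P(AB₂)³·P(B) / (P(G)·P(M)³·P(D)) = 6.46.
(0.144)³·(0.125) / ((0.454)·(P(M))³·(0.00862)) = 6.46
P(M)³ = 0.0148 ⇒ P(M) = 0.245 bar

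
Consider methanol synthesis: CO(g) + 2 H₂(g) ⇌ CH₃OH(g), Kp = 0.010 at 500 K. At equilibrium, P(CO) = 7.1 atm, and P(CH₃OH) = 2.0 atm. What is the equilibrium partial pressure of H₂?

P(H₂) = 5.3 atm

At equilibrium, Kp = P(CH₃OH) / (P(CO)·P(H₂)²) = 0.010.
(2.0) / ((7.1)·(P(H₂))²) = 0.010
P(H₂)² = 28.2 ⇒ P(H₂) = 5.3 atm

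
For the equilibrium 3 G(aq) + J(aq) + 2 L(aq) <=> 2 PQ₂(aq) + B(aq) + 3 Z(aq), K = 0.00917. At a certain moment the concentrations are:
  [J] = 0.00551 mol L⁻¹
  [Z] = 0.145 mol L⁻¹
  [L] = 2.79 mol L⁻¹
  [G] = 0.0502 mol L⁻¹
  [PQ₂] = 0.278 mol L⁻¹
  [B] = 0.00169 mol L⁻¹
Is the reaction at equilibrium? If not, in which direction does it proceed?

to the left

Q = [PQ₂]²·[B]·[Z]³ / ([G]³·[J]·[L]²) = (0.278)²·(0.00169)·(0.145)³ / ((0.0502)³·(0.00551)·(2.79)²) = 0.0734
Q = 0.0734 > K = 0.00917, so the reverse reaction proceeds.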